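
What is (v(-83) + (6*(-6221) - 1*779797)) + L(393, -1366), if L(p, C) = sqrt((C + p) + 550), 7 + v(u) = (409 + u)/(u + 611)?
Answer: -215722157/264 + 3*I*sqrt(47) ≈ -8.1713e+5 + 20.567*I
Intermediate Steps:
v(u) = -7 + (409 + u)/(611 + u) (v(u) = -7 + (409 + u)/(u + 611) = -7 + (409 + u)/(611 + u))
L(p, C) = sqrt(550 + C + p)
(v(-83) + (6*(-6221) - 1*779797)) + L(393, -1366) = (2*(-1934 - 3*(-83))/(611 - 83) + (6*(-6221) - 1*779797)) + sqrt(550 - 1366 + 393) = (2*(-1934 + 249)/528 + (-37326 - 779797)) + sqrt(-423) = (2*(1/528)*(-1685) - 817123) + 3*I*sqrt(47) = (-1685/264 - 817123) + 3*I*sqrt(47) = -215722157/264 + 3*I*sqrt(47)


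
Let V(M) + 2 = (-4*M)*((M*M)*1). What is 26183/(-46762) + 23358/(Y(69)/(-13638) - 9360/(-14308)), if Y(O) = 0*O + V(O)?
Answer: 26580142419687739/110644195886326 ≈ 240.23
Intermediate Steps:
V(M) = -2 - 4*M**3 (V(M) = -2 + (-4*M)*((M*M)*1) = -2 + (-4*M)*(M**2*1) = -2 + (-4*M)*M**2 = -2 - 4*M**3)
Y(O) = -2 - 4*O**3 (Y(O) = 0*O + (-2 - 4*O**3) = 0 + (-2 - 4*O**3) = -2 - 4*O**3)
26183/(-46762) + 23358/(Y(69)/(-13638) - 9360/(-14308)) = 26183/(-46762) + 23358/((-2 - 4*69**3)/(-13638) - 9360/(-14308)) = 26183*(-1/46762) + 23358/((-2 - 4*328509)*(-1/13638) - 9360*(-1/14308)) = -26183/46762 + 23358/((-2 - 1314036)*(-1/13638) + 2340/3577) = -26183/46762 + 23358/(-1314038*(-1/13638) + 2340/3577) = -26183/46762 + 23358/(657019/6819 + 2340/3577) = -26183/46762 + 23358/(2366113423/24391563) = -26183/46762 + 23358*(24391563/2366113423) = -26183/46762 + 569738128554/2366113423 = 26580142419687739/110644195886326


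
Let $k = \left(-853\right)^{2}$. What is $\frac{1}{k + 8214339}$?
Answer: $\frac{1}{8941948} \approx 1.1183 \cdot 10^{-7}$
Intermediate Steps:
$k = 727609$
$\frac{1}{k + 8214339} = \frac{1}{727609 + 8214339} = \frac{1}{8941948}$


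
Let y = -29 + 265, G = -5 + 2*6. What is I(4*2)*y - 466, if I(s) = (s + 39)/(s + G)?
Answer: 4102/15 ≈ 273.47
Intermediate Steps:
G = 7 (G = -5 + 12 = 7)
y = 236
I(s) = (39 + s)/(7 + s) (I(s) = (s + 39)/(s + 7) = (39 + s)/(7 + s))
I(4*2)*y - 466 = ((39 + 4*2)/(7 + 4*2))*236 - 466 = ((39 + 8)/(7 + 8))*236 - 466 = (47/15)*236 - 466 = 11092/15 - 466 = 4102/15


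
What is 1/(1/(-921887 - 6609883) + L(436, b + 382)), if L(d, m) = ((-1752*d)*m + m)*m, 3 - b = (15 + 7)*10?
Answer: -7531770/156633611058465751 ≈ -4.8085e-11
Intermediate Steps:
b = -217 (b = 3 - (15 + 7)*10 = 3 - 22*10 = 3 - 1*220 = 3 - 220 = -217)
L(d, m) = m*(m - 1752*d*m) (L(d, m) = (-1752*d*m + m)*m = (m - 1752*d*m)*m = m*(m - 1752*d*m))
1/(1/(-921887 - 6609883) + L(436, b + 382)) = 1/(1/(-921887 - 6609883) + (-217 + 382)²*(1 - 1752*436)) = 1/(1/(-7531770) + 165²*(1 - 763872)) = 1/(-1/7531770 + 27225*(-763871)) = 1/(-1/7531770 - 20796387975) = 1/(-156633611058465751/7531770) = -7531770/156633611058465751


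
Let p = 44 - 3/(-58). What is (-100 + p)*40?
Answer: -64900/29 ≈ -2237.9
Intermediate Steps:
p = 2555/58 (p = 44 - 3*(-1)/58 = 44 - 1*(-3/58) = 44 + 3/58 = 2555/58 ≈ 44.052)
(-100 + p)*40 = (-100 + 2555/58)*40 = -3245/58*40 = -64900/29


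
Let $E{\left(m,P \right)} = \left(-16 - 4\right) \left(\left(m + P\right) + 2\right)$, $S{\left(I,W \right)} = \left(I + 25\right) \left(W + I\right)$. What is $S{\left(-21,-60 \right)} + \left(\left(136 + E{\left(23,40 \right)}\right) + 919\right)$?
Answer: $-569$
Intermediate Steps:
$S{\left(I,W \right)} = \left(25 + I\right) \left(I + W\right)$
$E{\left(m,P \right)} = -40 - 20 P - 20 m$ ($E{\left(m,P \right)} = - 20 \left(\left(P + m\right) + 2\right) = - 20 \left(2 + P + m\right) = -40 - 20 P - 20 m$)
$S{\left(-21,-60 \right)} + \left(\left(136 + E{\left(23,40 \right)}\right) + 919\right) = \left(\left(-21\right)^{2} + 25 \left(-21\right) + 25 \left(-60\right) - -1260\right) + \left(\left(136 - 1300\right) + 919\right) = \left(441 - 525 - 1500 + 1260\right) + \left(\left(136 - 1300\right) + 919\right) = -324 + \left(\left(136 - 1300\right) + 919\right) = -324 + \left(-1164 + 919\right) = -324 - 245 = -569$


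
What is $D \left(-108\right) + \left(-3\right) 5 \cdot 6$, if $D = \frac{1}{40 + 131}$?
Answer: $- \frac{1722}{19} \approx -90.632$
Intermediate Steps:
$D = \frac{1}{171} \approx 0.005848$
$D \left(-108\right) + \left(-3\right) 5 \cdot 6 = \frac{1}{171} \left(-108\right) + \left(-3\right) 5 \cdot 6 = - \frac{12}{19} - 90 = - \frac{1722}{19}$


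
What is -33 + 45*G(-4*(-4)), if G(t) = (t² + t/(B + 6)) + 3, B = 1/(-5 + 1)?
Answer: 270186/23 ≈ 11747.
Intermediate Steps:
B = -¼ (B = 1/(-4) = -¼ ≈ -0.25000)
G(t) = 3 + t² + 4*t/23 (G(t) = (t² + t/(-¼ + 6)) + 3 = (t² + t/(23/4)) + 3 = (t² + 4*t/23) + 3 = 3 + t² + 4*t/23)
-33 + 45*G(-4*(-4)) = -33 + 45*(3 + (-4*(-4))² + 4*(-4*(-4))/23) = -33 + 45*(3 + 16² + (4/23)*16) = -33 + 45*(3 + 256 + 64/23) = -33 + 45*(6021/23) = -33 + 270945/23 = 270186/23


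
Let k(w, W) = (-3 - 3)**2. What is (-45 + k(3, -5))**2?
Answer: 81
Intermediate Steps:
k(w, W) = 36 (k(w, W) = (-6)**2 = 36)
(-45 + k(3, -5))**2 = (-45 + 36)**2 = (-9)**2 = 81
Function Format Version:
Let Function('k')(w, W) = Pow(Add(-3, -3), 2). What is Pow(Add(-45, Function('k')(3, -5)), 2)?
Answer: 81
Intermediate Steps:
Function('k')(w, W) = 36 (Function('k')(w, W) = Pow(-6, 2) = 36)
Pow(Add(-45, Function('k')(3, -5)), 2) = Pow(Add(-45, 36), 2) = Pow(-9, 2) = 81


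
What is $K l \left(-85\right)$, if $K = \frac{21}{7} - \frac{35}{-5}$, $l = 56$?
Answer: $-47600$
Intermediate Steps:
$K = 10$ ($K = 21 \cdot \frac{1}{7} - -7 = 3 + 7 = 10$)
$K l \left(-85\right) = 10 \cdot 56 \left(-85\right) = 560 \left(-85\right) = -47600$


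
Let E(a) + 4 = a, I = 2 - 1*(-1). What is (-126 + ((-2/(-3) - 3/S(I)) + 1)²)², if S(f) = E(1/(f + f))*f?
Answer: 338953346809/22667121 ≈ 14954.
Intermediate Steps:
I = 3 (I = 2 + 1 = 3)
E(a) = -4 + a
S(f) = f*(-4 + 1/(2*f)) (S(f) = (-4 + 1/(f + f))*f = (-4 + 1/(2*f))*f = f*(-4 + 1/(2*f)))
(-126 + ((-2/(-3) - 3/S(I)) + 1)²)² = (-126 + ((-2/(-3) - 3/(½ - 4*3)) + 1)²)² = (-126 + ((-2*(-⅓) - 3/(½ - 12)) + 1)²)² = (-126 + ((⅔ - 3/(-23/2)) + 1)²)² = (-126 + ((⅔ - 3*(-2/23)) + 1)²)² = (-126 + ((⅔ + 6/23) + 1)²)² = (-126 + (64/69 + 1)²)² = (-126 + (133/69)²)² = (-126 + 17689/4761)² = (-582197/4761)² = 338953346809/22667121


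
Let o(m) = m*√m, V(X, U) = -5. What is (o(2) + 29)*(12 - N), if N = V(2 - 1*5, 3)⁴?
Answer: -17777 - 1226*√2 ≈ -19511.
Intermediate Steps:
o(m) = m^(3/2)
N = 625 (N = (-5)⁴ = 625)
(o(2) + 29)*(12 - N) = (2^(3/2) + 29)*(12 - 1*625) = (2*√2 + 29)*(12 - 625) = (29 + 2*√2)*(-613) = -17777 - 1226*√2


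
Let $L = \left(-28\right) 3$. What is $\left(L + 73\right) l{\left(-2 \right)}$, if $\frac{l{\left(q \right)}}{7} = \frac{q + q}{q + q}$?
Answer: $-77$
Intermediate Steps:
$l{\left(q \right)} = 7$ ($l{\left(q \right)} = 7 \frac{q + q}{q + q} = 7 \frac{2 q}{2 q} = 7 \cdot 2 q \frac{1}{2 q} = 7 \cdot 1 = 7$)
$L = -84$
$\left(L + 73\right) l{\left(-2 \right)} = \left(-84 + 73\right) 7 = \left(-11\right) 7 = -77$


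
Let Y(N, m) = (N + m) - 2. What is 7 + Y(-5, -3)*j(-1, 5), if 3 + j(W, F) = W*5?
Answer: 87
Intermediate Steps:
j(W, F) = -3 + 5*W (j(W, F) = -3 + W*5 = -3 + 5*W)
Y(N, m) = -2 + N + m
7 + Y(-5, -3)*j(-1, 5) = 7 + (-2 - 5 - 3)*(-3 + 5*(-1)) = 7 - 10*(-3 - 5) = 7 - 10*(-8) = 7 + 80 = 87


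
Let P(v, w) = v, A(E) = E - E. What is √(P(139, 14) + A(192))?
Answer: √139 ≈ 11.790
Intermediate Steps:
A(E) = 0
√(P(139, 14) + A(192)) = √(139 + 0) = √139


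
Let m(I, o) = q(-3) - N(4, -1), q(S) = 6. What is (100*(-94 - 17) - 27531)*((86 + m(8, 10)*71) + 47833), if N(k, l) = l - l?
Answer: -1867615695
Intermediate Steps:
N(k, l) = 0
m(I, o) = 6 (m(I, o) = 6 - 1*0 = 6 + 0 = 6)
(100*(-94 - 17) - 27531)*((86 + m(8, 10)*71) + 47833) = (100*(-94 - 17) - 27531)*((86 + 6*71) + 47833) = (100*(-111) - 27531)*((86 + 426) + 47833) = (-11100 - 27531)*(512 + 47833) = -38631*48345 = -1867615695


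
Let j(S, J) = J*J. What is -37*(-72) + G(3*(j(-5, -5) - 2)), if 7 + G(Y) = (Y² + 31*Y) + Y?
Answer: 9626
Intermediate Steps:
j(S, J) = J²
G(Y) = -7 + Y² + 32*Y (G(Y) = -7 + ((Y² + 31*Y) + Y) = -7 + (Y² + 32*Y) = -7 + Y² + 32*Y)
-37*(-72) + G(3*(j(-5, -5) - 2)) = -37*(-72) + (-7 + (3*((-5)² - 2))² + 32*(3*((-5)² - 2))) = 2664 + (-7 + (3*(25 - 2))² + 32*(3*(25 - 2))) = 2664 + (-7 + (3*23)² + 32*(3*23)) = 2664 + (-7 + 69² + 32*69) = 2664 + (-7 + 4761 + 2208) = 2664 + 6962 = 9626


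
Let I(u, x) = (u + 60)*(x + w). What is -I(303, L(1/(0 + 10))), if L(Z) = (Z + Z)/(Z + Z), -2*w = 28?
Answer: 4719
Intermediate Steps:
w = -14 (w = -1/2*28 = -14)
L(Z) = 1 (L(Z) = (2*Z)/((2*Z)) = (2*Z)*(1/(2*Z)) = 1)
I(u, x) = (-14 + x)*(60 + u) (I(u, x) = (u + 60)*(x - 14) = (60 + u)*(-14 + x) = (-14 + x)*(60 + u))
-I(303, L(1/(0 + 10))) = -(-840 - 14*303 + 60*1 + 303*1) = -(-840 - 4242 + 60 + 303) = -1*(-4719) = 4719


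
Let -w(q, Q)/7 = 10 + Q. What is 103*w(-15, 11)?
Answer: -15141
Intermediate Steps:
w(q, Q) = -70 - 7*Q (w(q, Q) = -7*(10 + Q) = -70 - 7*Q)
103*w(-15, 11) = 103*(-70 - 7*11) = 103*(-70 - 77) = 103*(-147) = -15141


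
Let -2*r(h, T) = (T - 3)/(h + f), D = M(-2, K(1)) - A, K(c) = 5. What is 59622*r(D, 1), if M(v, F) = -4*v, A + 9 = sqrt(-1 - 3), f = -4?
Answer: 775086/173 + 119244*I/173 ≈ 4480.3 + 689.27*I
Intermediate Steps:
A = -9 + 2*I (A = -9 + sqrt(-1 - 3) = -9 + sqrt(-4) = -9 + 2*I ≈ -9.0 + 2.0*I)
D = 17 - 2*I (D = -4*(-2) - (-9 + 2*I) = 8 + (9 - 2*I) = 17 - 2*I ≈ 17.0 - 2.0*I)
r(h, T) = -(-3 + T)/(2*(-4 + h)) (r(h, T) = -(T - 3)/(2*(h - 4)) = -(-3 + T)/(2*(-4 + h)))
59622*r(D, 1) = 59622*((3 - 1*1)/(2*(-4 + (17 - 2*I)))) = 59622*((3 - 1)/(2*(13 - 2*I))) = 59622*((1/2)*((13 + 2*I)/173)*2) = 59622*(13/173 + 2*I/173) = 775086/173 + 119244*I/173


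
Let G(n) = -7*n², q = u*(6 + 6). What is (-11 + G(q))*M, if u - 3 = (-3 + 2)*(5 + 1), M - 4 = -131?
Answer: 1153541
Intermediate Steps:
M = -127 (M = 4 - 131 = -127)
u = -3 (u = 3 + (-3 + 2)*(5 + 1) = 3 - 1*6 = 3 - 6 = -3)
q = -36 (q = -3*(6 + 6) = -3*12 = -36)
(-11 + G(q))*M = (-11 - 7*(-36)²)*(-127) = (-11 - 7*1296)*(-127) = (-11 - 9072)*(-127) = -9083*(-127) = 1153541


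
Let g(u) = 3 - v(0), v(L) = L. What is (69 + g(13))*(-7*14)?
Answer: -7056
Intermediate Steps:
g(u) = 3 (g(u) = 3 - 1*0 = 3 + 0 = 3)
(69 + g(13))*(-7*14) = (69 + 3)*(-7*14) = 72*(-98) = -7056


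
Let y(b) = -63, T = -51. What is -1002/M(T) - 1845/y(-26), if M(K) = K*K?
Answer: 175397/6069 ≈ 28.900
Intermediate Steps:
M(K) = K**2
-1002/M(T) - 1845/y(-26) = -1002/((-51)**2) - 1845/(-63) = -1002/2601 - 1845*(-1/63) = -1002*1/2601 + 205/7 = -334/867 + 205/7 = 175397/6069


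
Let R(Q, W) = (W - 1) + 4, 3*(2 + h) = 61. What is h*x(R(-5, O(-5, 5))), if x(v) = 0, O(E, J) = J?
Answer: 0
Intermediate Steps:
h = 55/3 (h = -2 + (1/3)*61 = -2 + 61/3 = 55/3 ≈ 18.333)
R(Q, W) = 3 + W (R(Q, W) = (-1 + W) + 4 = 3 + W)
h*x(R(-5, O(-5, 5))) = (55/3)*0 = 0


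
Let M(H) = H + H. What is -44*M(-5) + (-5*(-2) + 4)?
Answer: 454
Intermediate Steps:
M(H) = 2*H
-44*M(-5) + (-5*(-2) + 4) = -88*(-5) + (-5*(-2) + 4) = -44*(-10) + (10 + 4) = 440 + 14 = 454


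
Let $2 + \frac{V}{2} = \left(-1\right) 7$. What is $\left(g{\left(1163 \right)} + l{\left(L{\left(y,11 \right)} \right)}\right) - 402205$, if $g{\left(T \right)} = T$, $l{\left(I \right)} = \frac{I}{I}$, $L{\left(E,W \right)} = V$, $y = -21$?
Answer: $-401041$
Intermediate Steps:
$V = -18$ ($V = -4 + 2 \left(\left(-1\right) 7\right) = -4 + 2 \left(-7\right) = -4 - 14 = -18$)
$L{\left(E,W \right)} = -18$
$l{\left(I \right)} = 1$
$\left(g{\left(1163 \right)} + l{\left(L{\left(y,11 \right)} \right)}\right) - 402205 = \left(1163 + 1\right) - 402205 = 1164 - 402205 = -401041$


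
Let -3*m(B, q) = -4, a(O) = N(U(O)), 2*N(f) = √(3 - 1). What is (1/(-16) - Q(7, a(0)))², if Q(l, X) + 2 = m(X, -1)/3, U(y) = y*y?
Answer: 46225/20736 ≈ 2.2292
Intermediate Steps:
U(y) = y²
N(f) = √2/2 (N(f) = √(3 - 1)/2 = √2/2)
a(O) = √2/2
m(B, q) = 4/3 (m(B, q) = -⅓*(-4) = 4/3)
Q(l, X) = -14/9 (Q(l, X) = -2 + (4/3)/3 = -2 + (4/3)*(⅓) = -2 + 4/9 = -14/9)
(1/(-16) - Q(7, a(0)))² = (1/(-16) - 1*(-14/9))² = (-1/16 + 14/9)² = (215/144)² = 46225/20736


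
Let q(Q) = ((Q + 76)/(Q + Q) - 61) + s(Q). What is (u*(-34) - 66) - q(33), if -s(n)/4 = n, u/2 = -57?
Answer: 264089/66 ≈ 4001.3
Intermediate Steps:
u = -114 (u = 2*(-57) = -114)
s(n) = -4*n
q(Q) = -61 - 4*Q + (76 + Q)/(2*Q) (q(Q) = ((Q + 76)/(Q + Q) - 61) - 4*Q = ((76 + Q)/((2*Q)) - 61) - 4*Q = ((76 + Q)*(1/(2*Q)) - 61) - 4*Q = ((76 + Q)/(2*Q) - 61) - 4*Q = (-61 + (76 + Q)/(2*Q)) - 4*Q = -61 - 4*Q + (76 + Q)/(2*Q))
(u*(-34) - 66) - q(33) = (-114*(-34) - 66) - (-121/2 - 4*33 + 38/33) = (3876 - 66) - (-121/2 - 132 + 38*(1/33)) = 3810 - (-121/2 - 132 + 38/33) = 3810 - 1*(-12629/66) = 3810 + 12629/66 = 264089/66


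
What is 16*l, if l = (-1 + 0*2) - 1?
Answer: -32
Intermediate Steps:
l = -2 (l = (-1 + 0) - 1 = -1 - 1 = -2)
16*l = 16*(-2) = -32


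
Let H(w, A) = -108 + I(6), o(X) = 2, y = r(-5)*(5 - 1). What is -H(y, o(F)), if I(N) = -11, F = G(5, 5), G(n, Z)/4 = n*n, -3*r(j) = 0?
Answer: 119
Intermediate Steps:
r(j) = 0 (r(j) = -⅓*0 = 0)
G(n, Z) = 4*n² (G(n, Z) = 4*(n*n) = 4*n²)
F = 100 (F = 4*5² = 4*25 = 100)
y = 0 (y = 0*(5 - 1) = 0*4 = 0)
H(w, A) = -119 (H(w, A) = -108 - 11 = -119)
-H(y, o(F)) = -1*(-119) = 119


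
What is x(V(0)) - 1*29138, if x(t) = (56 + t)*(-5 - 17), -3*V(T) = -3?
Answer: -30392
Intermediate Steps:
V(T) = 1 (V(T) = -⅓*(-3) = 1)
x(t) = -1232 - 22*t (x(t) = (56 + t)*(-22) = -1232 - 22*t)
x(V(0)) - 1*29138 = (-1232 - 22*1) - 1*29138 = (-1232 - 22) - 29138 = -1254 - 29138 = -30392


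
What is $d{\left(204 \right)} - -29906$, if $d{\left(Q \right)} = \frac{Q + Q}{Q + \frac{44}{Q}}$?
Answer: $\frac{311491798}{10415} \approx 29908.0$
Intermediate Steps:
$d{\left(Q \right)} = \frac{2 Q}{Q + \frac{44}{Q}}$
$d{\left(204 \right)} - -29906 = \frac{2 \cdot 204^{2}}{44 + 204^{2}} - -29906 = 2 \cdot 41616 \frac{1}{44 + 41616} + 29906 = 2 \cdot 41616 \cdot \frac{1}{41660} + 29906 = \frac{20808}{10415} + 29906 = \frac{311491798}{10415}$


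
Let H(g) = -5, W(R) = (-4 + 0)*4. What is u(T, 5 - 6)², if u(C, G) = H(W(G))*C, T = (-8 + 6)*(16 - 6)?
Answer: 10000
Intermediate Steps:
W(R) = -16 (W(R) = -4*4 = -16)
T = -20 (T = -2*10 = -20)
u(C, G) = -5*C
u(T, 5 - 6)² = (-5*(-20))² = 100² = 10000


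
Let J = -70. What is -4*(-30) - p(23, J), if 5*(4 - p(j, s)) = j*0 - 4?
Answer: 576/5 ≈ 115.20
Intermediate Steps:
p(j, s) = 24/5 (p(j, s) = 4 - (j*0 - 4)/5 = 4 - (0 - 4)/5 = 4 - 1/5*(-4) = 4 + 4/5 = 24/5)
-4*(-30) - p(23, J) = -4*(-30) - 1*24/5 = 120 - 24/5 = 576/5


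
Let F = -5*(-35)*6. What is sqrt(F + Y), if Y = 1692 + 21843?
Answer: sqrt(24585) ≈ 156.80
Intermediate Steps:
Y = 23535
F = 1050 (F = 175*6 = 1050)
sqrt(F + Y) = sqrt(1050 + 23535) = sqrt(24585)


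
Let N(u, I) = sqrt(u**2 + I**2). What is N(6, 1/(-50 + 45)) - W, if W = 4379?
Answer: -4379 + sqrt(901)/5 ≈ -4373.0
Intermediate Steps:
N(u, I) = sqrt(I**2 + u**2)
N(6, 1/(-50 + 45)) - W = sqrt((1/(-50 + 45))**2 + 6**2) - 1*4379 = sqrt((1/(-5))**2 + 36) - 4379 = sqrt((-1/5)**2 + 36) - 4379 = sqrt(1/25 + 36) - 4379 = sqrt(901/25) - 4379 = sqrt(901)/5 - 4379 = -4379 + sqrt(901)/5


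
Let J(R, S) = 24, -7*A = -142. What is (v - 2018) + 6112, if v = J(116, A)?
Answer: 4118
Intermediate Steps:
A = 142/7 (A = -⅐*(-142) = 142/7 ≈ 20.286)
v = 24
(v - 2018) + 6112 = (24 - 2018) + 6112 = -1994 + 6112 = 4118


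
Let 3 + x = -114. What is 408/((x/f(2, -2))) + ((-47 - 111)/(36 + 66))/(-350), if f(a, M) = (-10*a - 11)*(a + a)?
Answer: 100341827/232050 ≈ 432.41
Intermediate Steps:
x = -117 (x = -3 - 114 = -117)
f(a, M) = 2*a*(-11 - 10*a) (f(a, M) = (-11 - 10*a)*(2*a) = 2*a*(-11 - 10*a))
408/((x/f(2, -2))) + ((-47 - 111)/(36 + 66))/(-350) = 408/((-117*(-1/(4*(11 + 10*2))))) + ((-47 - 111)/(36 + 66))/(-350) = 408/((-117*(-1/(4*(11 + 20))))) - 158/102*(-1/350) = 408/((-117/((-2*2*31)))) - 158*1/102*(-1/350) = 408/((-117/(-124))) - 79/51*(-1/350) = 408/((-117*(-1/124))) + 79/17850 = 408/(117/124) + 79/17850 = 408*(124/117) + 79/17850 = 16864/39 + 79/17850 = 100341827/232050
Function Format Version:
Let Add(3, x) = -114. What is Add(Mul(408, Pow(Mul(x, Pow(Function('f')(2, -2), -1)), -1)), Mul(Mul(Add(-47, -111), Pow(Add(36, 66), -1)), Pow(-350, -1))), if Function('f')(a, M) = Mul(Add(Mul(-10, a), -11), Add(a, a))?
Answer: Rational(100341827, 232050) ≈ 432.41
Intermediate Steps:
x = -117 (x = Add(-3, -114) = -117)
Function('f')(a, M) = Mul(2, a, Add(-11, Mul(-10, a))) (Function('f')(a, M) = Mul(Add(-11, Mul(-10, a)), Mul(2, a)) = Mul(2, a, Add(-11, Mul(-10, a))))
Add(Mul(408, Pow(Mul(x, Pow(Function('f')(2, -2), -1)), -1)), Mul(Mul(Add(-47, -111), Pow(Add(36, 66), -1)), Pow(-350, -1))) = Add(Mul(408, Pow(Mul(-117, Pow(Mul(-2, 2, Add(11, Mul(10, 2))), -1)), -1)), Mul(Mul(Add(-47, -111), Pow(Add(36, 66), -1)), Pow(-350, -1))) = Add(Mul(408, Pow(Mul(-117, Pow(Mul(-2, 2, Add(11, 20)), -1)), -1)), Mul(Mul(-158, Pow(102, -1)), Rational(-1, 350))) = Add(Mul(408, Pow(Mul(-117, Pow(Mul(-2, 2, 31), -1)), -1)), Mul(Mul(-158, Rational(1, 102)), Rational(-1, 350))) = Add(Mul(408, Pow(Mul(-117, Pow(-124, -1)), -1)), Mul(Rational(-79, 51), Rational(-1, 350))) = Add(Mul(408, Pow(Mul(-117, Rational(-1, 124)), -1)), Rational(79, 17850)) = Add(Mul(408, Pow(Rational(117, 124), -1)), Rational(79, 17850)) = Add(Mul(408, Rational(124, 117)), Rational(79, 17850)) = Add(Rational(16864, 39), Rational(79, 17850)) = Rational(100341827, 232050)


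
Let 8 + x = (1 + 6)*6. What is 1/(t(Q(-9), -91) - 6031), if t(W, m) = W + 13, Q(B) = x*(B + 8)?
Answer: -1/6052 ≈ -0.00016523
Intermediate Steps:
x = 34 (x = -8 + (1 + 6)*6 = -8 + 7*6 = -8 + 42 = 34)
Q(B) = 272 + 34*B (Q(B) = 34*(B + 8) = 34*(8 + B) = 272 + 34*B)
t(W, m) = 13 + W
1/(t(Q(-9), -91) - 6031) = 1/((13 + (272 + 34*(-9))) - 6031) = 1/((13 + (272 - 306)) - 6031) = 1/((13 - 34) - 6031) = 1/(-21 - 6031) = 1/(-6052) = -1/6052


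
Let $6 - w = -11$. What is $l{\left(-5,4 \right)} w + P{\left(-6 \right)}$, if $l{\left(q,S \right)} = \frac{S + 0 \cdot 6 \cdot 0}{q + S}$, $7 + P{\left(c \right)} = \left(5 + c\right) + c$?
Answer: $-82$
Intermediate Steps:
$w = 17$ ($w = 6 - -11 = 6 + 11 = 17$)
$P{\left(c \right)} = -2 + 2 c$ ($P{\left(c \right)} = -7 + \left(\left(5 + c\right) + c\right) = -7 + \left(5 + 2 c\right) = -2 + 2 c$)
$l{\left(q,S \right)} = \frac{S}{S + q}$ ($l{\left(q,S \right)} = \frac{S + 0 \cdot 0}{S + q} = \frac{S + 0}{S + q} = \frac{S}{S + q}$)
$l{\left(-5,4 \right)} w + P{\left(-6 \right)} = \frac{4}{4 - 5} \cdot 17 + \left(-2 + 2 \left(-6\right)\right) = \frac{4}{-1} \cdot 17 - 14 = 4 \left(-1\right) 17 - 14 = \left(-4\right) 17 - 14 = -68 - 14 = -82$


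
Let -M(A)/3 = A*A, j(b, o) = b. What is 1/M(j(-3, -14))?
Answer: -1/27 ≈ -0.037037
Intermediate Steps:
M(A) = -3*A**2 (M(A) = -3*A*A = -3*A**2)
1/M(j(-3, -14)) = 1/(-3*(-3)**2) = 1/(-3*9) = 1/(-27) = -1/27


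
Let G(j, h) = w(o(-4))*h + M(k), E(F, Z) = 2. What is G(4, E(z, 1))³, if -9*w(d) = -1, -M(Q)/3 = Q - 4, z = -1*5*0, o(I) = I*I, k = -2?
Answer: 4410944/729 ≈ 6050.7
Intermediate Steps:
o(I) = I²
z = 0 (z = -5*0 = 0)
M(Q) = 12 - 3*Q (M(Q) = -3*(Q - 4) = -3*(-4 + Q) = 12 - 3*Q)
w(d) = ⅑ (w(d) = -⅑*(-1) = ⅑)
G(j, h) = 18 + h/9 (G(j, h) = h/9 + (12 - 3*(-2)) = h/9 + (12 + 6) = h/9 + 18 = 18 + h/9)
G(4, E(z, 1))³ = (18 + (⅑)*2)³ = (18 + 2/9)³ = (164/9)³ = 4410944/729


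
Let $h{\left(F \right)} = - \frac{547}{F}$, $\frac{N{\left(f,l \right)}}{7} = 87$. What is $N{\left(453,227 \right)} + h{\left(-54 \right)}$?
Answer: $\frac{33433}{54} \approx 619.13$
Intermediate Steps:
$N{\left(f,l \right)} = 609$ ($N{\left(f,l \right)} = 7 \cdot 87 = 609$)
$N{\left(453,227 \right)} + h{\left(-54 \right)} = 609 - \frac{547}{-54} = 609 - - \frac{547}{54} = 609 + \frac{547}{54} = \frac{33433}{54}$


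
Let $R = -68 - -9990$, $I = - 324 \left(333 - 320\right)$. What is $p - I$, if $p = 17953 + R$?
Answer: $32087$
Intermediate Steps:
$I = -4212$ ($I = \left(-324\right) 13 = -4212$)
$R = 9922$ ($R = -68 + 9990 = 9922$)
$p = 27875$ ($p = 17953 + 9922 = 27875$)
$p - I = 27875 - -4212 = 27875 + 4212 = 32087$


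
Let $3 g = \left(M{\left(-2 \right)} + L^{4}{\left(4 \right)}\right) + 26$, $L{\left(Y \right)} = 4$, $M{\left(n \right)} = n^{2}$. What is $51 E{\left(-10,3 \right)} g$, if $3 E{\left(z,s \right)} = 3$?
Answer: $4862$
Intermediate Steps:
$E{\left(z,s \right)} = 1$ ($E{\left(z,s \right)} = \frac{1}{3} \cdot 3 = 1$)
$g = \frac{286}{3}$ ($g = \frac{\left(\left(-2\right)^{2} + 4^{4}\right) + 26}{3} = \frac{\left(4 + 256\right) + 26}{3} = \frac{260 + 26}{3} = \frac{1}{3} \cdot 286 = \frac{286}{3} \approx 95.333$)
$51 E{\left(-10,3 \right)} g = 51 \cdot 1 \cdot \frac{286}{3} = 51 \cdot \frac{286}{3} = 4862$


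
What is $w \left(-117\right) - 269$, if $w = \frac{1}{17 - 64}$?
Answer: $- \frac{12526}{47} \approx -266.51$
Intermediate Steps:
$w = - \frac{1}{47}$ ($w = \frac{1}{-47} = - \frac{1}{47} \approx -0.021277$)
$w \left(-117\right) - 269 = \left(- \frac{1}{47}\right) \left(-117\right) - 269 = \frac{117}{47} - 269 = - \frac{12526}{47}$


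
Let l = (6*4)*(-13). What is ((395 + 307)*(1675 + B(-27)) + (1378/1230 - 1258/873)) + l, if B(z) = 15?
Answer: 212264602229/178965 ≈ 1.1861e+6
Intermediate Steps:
l = -312 (l = 24*(-13) = -312)
((395 + 307)*(1675 + B(-27)) + (1378/1230 - 1258/873)) + l = ((395 + 307)*(1675 + 15) + (1378/1230 - 1258/873)) - 312 = (702*1690 + (1378*(1/1230) - 1258*1/873)) - 312 = (1186380 + (689/615 - 1258/873)) - 312 = (1186380 - 57391/178965) - 312 = 212320439309/178965 - 312 = 212264602229/178965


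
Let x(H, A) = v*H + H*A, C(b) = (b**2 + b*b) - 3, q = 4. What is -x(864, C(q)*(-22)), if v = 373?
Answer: 228960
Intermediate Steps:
C(b) = -3 + 2*b**2 (C(b) = (b**2 + b**2) - 3 = 2*b**2 - 3 = -3 + 2*b**2)
x(H, A) = 373*H + A*H (x(H, A) = 373*H + H*A = 373*H + A*H)
-x(864, C(q)*(-22)) = -864*(373 + (-3 + 2*4**2)*(-22)) = -864*(373 + (-3 + 2*16)*(-22)) = -864*(373 + (-3 + 32)*(-22)) = -864*(373 + 29*(-22)) = -864*(373 - 638) = -864*(-265) = -1*(-228960) = 228960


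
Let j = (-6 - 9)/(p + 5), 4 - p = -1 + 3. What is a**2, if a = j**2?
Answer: 50625/2401 ≈ 21.085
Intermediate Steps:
p = 2 (p = 4 - (-1 + 3) = 4 - 1*2 = 4 - 2 = 2)
j = -15/7 (j = (-6 - 9)/(2 + 5) = -15/7 ≈ -2.1429)
a = 225/49 (a = (-15/7)**2 = 225/49 ≈ 4.5918)
a**2 = (225/49)**2 = 50625/2401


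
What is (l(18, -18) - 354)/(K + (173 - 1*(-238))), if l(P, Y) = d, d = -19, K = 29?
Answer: -373/440 ≈ -0.84773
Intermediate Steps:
l(P, Y) = -19
(l(18, -18) - 354)/(K + (173 - 1*(-238))) = (-19 - 354)/(29 + (173 - 1*(-238))) = -373/(29 + (173 + 238)) = -373/(29 + 411) = -373/440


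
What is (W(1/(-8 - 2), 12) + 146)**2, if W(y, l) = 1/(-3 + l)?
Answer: 1729225/81 ≈ 21348.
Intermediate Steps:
(W(1/(-8 - 2), 12) + 146)**2 = (1/(-3 + 12) + 146)**2 = (1/9 + 146)**2 = (1315/9)**2 = 1729225/81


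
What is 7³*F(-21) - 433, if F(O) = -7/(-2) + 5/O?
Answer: 4115/6 ≈ 685.83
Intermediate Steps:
F(O) = 7/2 + 5/O (F(O) = -7*(-½) + 5/O = 7/2 + 5/O)
7³*F(-21) - 433 = 7³*(7/2 + 5/(-21)) - 433 = 343*(7/2 + 5*(-1/21)) - 433 = 343*(7/2 - 5/21) - 433 = 343*(137/42) - 433 = 6713/6 - 433 = 4115/6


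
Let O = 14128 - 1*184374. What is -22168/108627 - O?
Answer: 18493290074/108627 ≈ 1.7025e+5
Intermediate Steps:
O = -170246 (O = 14128 - 184374 = -170246)
-22168/108627 - O = -22168/108627 - 1*(-170246) = -22168*1/108627 + 170246 = -22168/108627 + 170246 = 18493290074/108627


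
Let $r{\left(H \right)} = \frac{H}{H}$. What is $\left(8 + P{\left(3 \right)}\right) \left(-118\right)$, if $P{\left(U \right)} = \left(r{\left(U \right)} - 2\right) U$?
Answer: $-590$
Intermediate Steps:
$r{\left(H \right)} = 1$
$P{\left(U \right)} = - U$ ($P{\left(U \right)} = \left(1 - 2\right) U = - U$)
$\left(8 + P{\left(3 \right)}\right) \left(-118\right) = \left(8 - 3\right) \left(-118\right) = 5 \left(-118\right) = -590$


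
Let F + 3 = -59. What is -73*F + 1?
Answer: 4527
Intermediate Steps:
F = -62 (F = -3 - 59 = -62)
-73*F + 1 = -73*(-62) + 1 = 4526 + 1 = 4527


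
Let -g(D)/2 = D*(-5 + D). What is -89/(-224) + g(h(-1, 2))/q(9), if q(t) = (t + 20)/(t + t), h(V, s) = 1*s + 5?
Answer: -110315/6496 ≈ -16.982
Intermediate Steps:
h(V, s) = 5 + s (h(V, s) = s + 5 = 5 + s)
g(D) = -2*D*(-5 + D)
q(t) = (20 + t)/(2*t) (q(t) = (20 + t)/((2*t)) = (20 + t)*(1/(2*t)) = (20 + t)/(2*t))
-89/(-224) + g(h(-1, 2))/q(9) = -89/(-224) + (2*(5 + 2)*(5 - (5 + 2)))/(((1/2)*(20 + 9)/9)) = -89*(-1/224) + (2*7*(5 - 1*7))/(((1/2)*(1/9)*29)) = 89/224 + (2*7*(5 - 7))/(29/18) = 89/224 + (2*7*(-2))*(18/29) = 89/224 - 28*18/29 = 89/224 - 504/29 = -110315/6496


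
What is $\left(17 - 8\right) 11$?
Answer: $99$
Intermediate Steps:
$\left(17 - 8\right) 11 = 9 \cdot 11 = 99$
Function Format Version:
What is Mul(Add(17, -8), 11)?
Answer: 99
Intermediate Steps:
Mul(Add(17, -8), 11) = Mul(9, 11) = 99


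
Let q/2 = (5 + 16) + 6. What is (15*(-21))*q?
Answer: -17010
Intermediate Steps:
q = 54 (q = 2*((5 + 16) + 6) = 2*(21 + 6) = 2*27 = 54)
(15*(-21))*q = (15*(-21))*54 = -315*54 = -17010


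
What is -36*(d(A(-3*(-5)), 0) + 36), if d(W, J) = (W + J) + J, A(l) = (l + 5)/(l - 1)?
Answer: -9432/7 ≈ -1347.4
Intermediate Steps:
A(l) = (5 + l)/(-1 + l)
d(W, J) = W + 2*J (d(W, J) = (J + W) + J = W + 2*J)
-36*(d(A(-3*(-5)), 0) + 36) = -36*(((5 - 3*(-5))/(-1 - 3*(-5)) + 2*0) + 36) = -36*(((5 + 15)/(-1 + 15) + 0) + 36) = -36*((20/14 + 0) + 36) = -36*(((1/14)*20 + 0) + 36) = -36*((10/7 + 0) + 36) = -36*(10/7 + 36) = -36*262/7 = -9432/7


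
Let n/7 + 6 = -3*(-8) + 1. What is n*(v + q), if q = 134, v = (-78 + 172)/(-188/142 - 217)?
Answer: 275371180/15501 ≈ 17765.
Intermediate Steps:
v = -6674/15501 (v = 94/(-188*1/142 - 217) = 94/(-94/71 - 217) = 94/(-15501/71) = 94*(-71/15501) = -6674/15501 ≈ -0.43055)
n = 133 (n = -42 + 7*(-3*(-8) + 1) = -42 + 7*(24 + 1) = -42 + 7*25 = -42 + 175 = 133)
n*(v + q) = 133*(-6674/15501 + 134) = 133*(2070460/15501) = 275371180/15501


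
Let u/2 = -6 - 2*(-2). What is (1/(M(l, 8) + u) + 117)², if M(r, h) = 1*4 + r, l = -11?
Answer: 1653796/121 ≈ 13668.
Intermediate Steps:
u = -4 (u = 2*(-6 - 2*(-2)) = 2*(-6 + 4) = 2*(-2) = -4)
M(r, h) = 4 + r
(1/(M(l, 8) + u) + 117)² = (1/((4 - 11) - 4) + 117)² = (1/(-7 - 4) + 117)² = (1/(-11) + 117)² = (-1/11 + 117)² = (1286/11)² = 1653796/121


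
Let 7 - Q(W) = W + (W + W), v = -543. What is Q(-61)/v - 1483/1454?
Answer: -1081529/789522 ≈ -1.3699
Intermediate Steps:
Q(W) = 7 - 3*W (Q(W) = 7 - (W + (W + W)) = 7 - (W + 2*W) = 7 - 3*W)
Q(-61)/v - 1483/1454 = (7 - 3*(-61))/(-543) - 1483/1454 = (7 + 183)*(-1/543) - 1483*1/1454 = 190*(-1/543) - 1483/1454 = -190/543 - 1483/1454 = -1081529/789522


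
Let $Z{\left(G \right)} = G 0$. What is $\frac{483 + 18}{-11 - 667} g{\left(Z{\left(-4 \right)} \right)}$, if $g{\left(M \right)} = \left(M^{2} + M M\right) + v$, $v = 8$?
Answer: $- \frac{668}{113} \approx -5.9115$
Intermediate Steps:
$Z{\left(G \right)} = 0$
$g{\left(M \right)} = 8 + 2 M^{2}$ ($g{\left(M \right)} = \left(M^{2} + M M\right) + 8 = \left(M^{2} + M^{2}\right) + 8 = 2 M^{2} + 8 = 8 + 2 M^{2}$)
$\frac{483 + 18}{-11 - 667} g{\left(Z{\left(-4 \right)} \right)} = \frac{483 + 18}{-11 - 667} \left(8 + 2 \cdot 0^{2}\right) = \frac{501}{-678} \left(8 + 2 \cdot 0\right) = 501 \left(- \frac{1}{678}\right) \left(8 + 0\right) = \left(- \frac{167}{226}\right) 8 = - \frac{668}{113}$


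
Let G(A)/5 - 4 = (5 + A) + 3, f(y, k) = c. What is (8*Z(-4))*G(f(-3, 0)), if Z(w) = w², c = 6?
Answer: 11520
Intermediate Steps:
f(y, k) = 6
G(A) = 60 + 5*A (G(A) = 20 + 5*((5 + A) + 3) = 20 + 5*(8 + A) = 20 + (40 + 5*A) = 60 + 5*A)
(8*Z(-4))*G(f(-3, 0)) = (8*(-4)²)*(60 + 5*6) = (8*16)*(60 + 30) = 128*90 = 11520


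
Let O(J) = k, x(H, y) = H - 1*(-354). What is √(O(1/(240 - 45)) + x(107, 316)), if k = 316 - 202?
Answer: 5*√23 ≈ 23.979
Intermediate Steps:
x(H, y) = 354 + H (x(H, y) = H + 354 = 354 + H)
k = 114
O(J) = 114
√(O(1/(240 - 45)) + x(107, 316)) = √(114 + (354 + 107)) = √(114 + 461) = √575 = 5*√23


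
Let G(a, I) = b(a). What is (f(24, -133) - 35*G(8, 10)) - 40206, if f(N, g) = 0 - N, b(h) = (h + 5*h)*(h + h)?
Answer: -67110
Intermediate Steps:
b(h) = 12*h**2 (b(h) = (6*h)*(2*h) = 12*h**2)
f(N, g) = -N
G(a, I) = 12*a**2
(f(24, -133) - 35*G(8, 10)) - 40206 = (-1*24 - 420*8**2) - 40206 = (-24 - 420*64) - 40206 = (-24 - 35*768) - 40206 = (-24 - 26880) - 40206 = -26904 - 40206 = -67110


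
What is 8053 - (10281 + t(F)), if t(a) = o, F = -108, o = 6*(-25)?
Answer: -2078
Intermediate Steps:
o = -150
t(a) = -150
8053 - (10281 + t(F)) = 8053 - (10281 - 150) = 8053 - 1*10131 = 8053 - 10131 = -2078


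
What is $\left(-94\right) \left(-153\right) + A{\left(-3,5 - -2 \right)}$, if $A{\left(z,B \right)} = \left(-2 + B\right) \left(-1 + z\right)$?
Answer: $14362$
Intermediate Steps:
$A{\left(z,B \right)} = \left(-1 + z\right) \left(-2 + B\right)$
$\left(-94\right) \left(-153\right) + A{\left(-3,5 - -2 \right)} = \left(-94\right) \left(-153\right) + \left(2 - \left(5 - -2\right) - -6 + \left(5 - -2\right) \left(-3\right)\right) = 14382 + \left(2 - \left(5 + 2\right) + 6 + \left(5 + 2\right) \left(-3\right)\right) = 14382 + \left(2 - 7 + 6 + 7 \left(-3\right)\right) = 14382 + \left(2 - 7 + 6 - 21\right) = 14382 - 20 = 14362$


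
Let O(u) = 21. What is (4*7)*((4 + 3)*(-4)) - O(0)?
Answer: -805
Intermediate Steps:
(4*7)*((4 + 3)*(-4)) - O(0) = (4*7)*((4 + 3)*(-4)) - 1*21 = 28*(7*(-4)) - 21 = 28*(-28) - 21 = -784 - 21 = -805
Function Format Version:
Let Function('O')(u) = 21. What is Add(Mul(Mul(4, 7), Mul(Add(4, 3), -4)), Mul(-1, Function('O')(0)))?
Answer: -805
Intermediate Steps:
Add(Mul(Mul(4, 7), Mul(Add(4, 3), -4)), Mul(-1, Function('O')(0))) = Add(Mul(Mul(4, 7), Mul(Add(4, 3), -4)), Mul(-1, 21)) = Add(Mul(28, Mul(7, -4)), -21) = Add(Mul(28, -28), -21) = Add(-784, -21) = -805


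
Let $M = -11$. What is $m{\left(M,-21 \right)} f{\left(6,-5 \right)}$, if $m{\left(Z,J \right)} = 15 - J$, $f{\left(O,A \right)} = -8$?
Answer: $-288$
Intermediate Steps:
$m{\left(M,-21 \right)} f{\left(6,-5 \right)} = \left(15 - -21\right) \left(-8\right) = \left(15 + 21\right) \left(-8\right) = 36 \left(-8\right) = -288$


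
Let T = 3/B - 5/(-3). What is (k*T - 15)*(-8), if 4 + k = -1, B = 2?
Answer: 740/3 ≈ 246.67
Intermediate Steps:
k = -5 (k = -4 - 1 = -5)
T = 19/6 (T = 3/2 - 5/(-3) = 3*(1/2) - 5*(-1/3) = 3/2 + 5/3 = 19/6 ≈ 3.1667)
(k*T - 15)*(-8) = (-5*19/6 - 15)*(-8) = (-95/6 - 15)*(-8) = -185/6*(-8) = 740/3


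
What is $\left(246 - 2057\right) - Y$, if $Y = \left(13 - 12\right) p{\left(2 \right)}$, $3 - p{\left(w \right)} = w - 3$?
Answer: $-1815$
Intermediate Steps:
$p{\left(w \right)} = 6 - w$ ($p{\left(w \right)} = 3 - \left(w - 3\right) = 3 - \left(-3 + w\right) = 6 - w$)
$Y = 4$ ($Y = \left(13 - 12\right) \left(6 - 2\right) = 1 \left(6 - 2\right) = 1 \cdot 4 = 4$)
$\left(246 - 2057\right) - Y = \left(246 - 2057\right) - 4 = -1811 - 4 = -1815$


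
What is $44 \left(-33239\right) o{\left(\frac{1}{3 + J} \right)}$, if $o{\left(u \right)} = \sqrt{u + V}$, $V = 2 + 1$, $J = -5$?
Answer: $- 731258 \sqrt{10} \approx -2.3124 \cdot 10^{6}$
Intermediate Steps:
$V = 3$
$o{\left(u \right)} = \sqrt{3 + u}$ ($o{\left(u \right)} = \sqrt{u + 3} = \sqrt{3 + u}$)
$44 \left(-33239\right) o{\left(\frac{1}{3 + J} \right)} = 44 \left(-33239\right) \sqrt{3 + \frac{1}{3 - 5}} = - 1462516 \sqrt{3 + \frac{1}{-2}} = - 1462516 \sqrt{3 - \frac{1}{2}} = - 1462516 \sqrt{\frac{5}{2}} = - 1462516 \frac{\sqrt{10}}{2} = - 731258 \sqrt{10}$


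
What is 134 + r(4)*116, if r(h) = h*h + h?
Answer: 2454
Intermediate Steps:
r(h) = h + h² (r(h) = h² + h = h + h²)
134 + r(4)*116 = 134 + (4*(1 + 4))*116 = 134 + (4*5)*116 = 134 + 20*116 = 134 + 2320 = 2454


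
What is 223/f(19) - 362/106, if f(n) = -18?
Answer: -15077/954 ≈ -15.804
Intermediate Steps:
223/f(19) - 362/106 = 223/(-18) - 362/106 = 223*(-1/18) - 362*1/106 = -223/18 - 181/53 = -15077/954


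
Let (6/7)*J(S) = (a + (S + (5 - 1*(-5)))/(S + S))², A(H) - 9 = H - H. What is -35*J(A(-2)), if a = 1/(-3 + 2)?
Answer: -245/1944 ≈ -0.12603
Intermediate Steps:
A(H) = 9 (A(H) = 9 + (H - H) = 9 + 0 = 9)
a = -1 (a = 1/(-1) = -1)
J(S) = 7*(-1 + (10 + S)/(2*S))²/6 (J(S) = 7*(-1 + (S + (5 - 1*(-5)))/(S + S))²/6 = 7*(-1 + (S + (5 + 5))/((2*S)))²/6 = 7*(-1 + (S + 10)*(1/(2*S)))²/6 = 7*(-1 + (10 + S)*(1/(2*S)))²/6 = 7*(-1 + (10 + S)/(2*S))²/6)
-35*J(A(-2)) = -245*(10 - 1*9)²/(24*9²) = -245*(10 - 9)²/(24*81) = -245*1²/(24*81) = -245/(24*81) = -35*7/1944 = -245/1944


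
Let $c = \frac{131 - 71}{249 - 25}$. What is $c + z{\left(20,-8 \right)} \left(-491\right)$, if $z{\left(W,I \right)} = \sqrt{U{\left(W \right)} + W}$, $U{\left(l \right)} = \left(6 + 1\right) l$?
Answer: $\frac{15}{56} - 1964 \sqrt{10} \approx -6210.4$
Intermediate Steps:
$U{\left(l \right)} = 7 l$
$z{\left(W,I \right)} = 2 \sqrt{2} \sqrt{W}$ ($z{\left(W,I \right)} = \sqrt{7 W + W} = \sqrt{8 W} = 2 \sqrt{2} \sqrt{W}$)
$c = \frac{15}{56}$ ($c = \frac{60}{224} = 60 \cdot \frac{1}{224} = \frac{15}{56} \approx 0.26786$)
$c + z{\left(20,-8 \right)} \left(-491\right) = \frac{15}{56} + 2 \sqrt{2} \sqrt{20} \left(-491\right) = \frac{15}{56} + 2 \sqrt{2} \cdot 2 \sqrt{5} \left(-491\right) = \frac{15}{56} + 4 \sqrt{10} \left(-491\right) = \frac{15}{56} - 1964 \sqrt{10}$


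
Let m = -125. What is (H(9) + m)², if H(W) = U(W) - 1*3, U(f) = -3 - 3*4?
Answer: 20449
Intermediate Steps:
U(f) = -15 (U(f) = -3 - 12 = -15)
H(W) = -18 (H(W) = -15 - 1*3 = -15 - 3 = -18)
(H(9) + m)² = (-18 - 125)² = (-143)² = 20449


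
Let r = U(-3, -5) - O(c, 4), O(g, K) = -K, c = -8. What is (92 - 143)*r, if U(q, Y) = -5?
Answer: 51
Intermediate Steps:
r = -1 (r = -5 - (-1)*4 = -5 - 1*(-4) = -5 + 4 = -1)
(92 - 143)*r = (92 - 143)*(-1) = -51*(-1) = 51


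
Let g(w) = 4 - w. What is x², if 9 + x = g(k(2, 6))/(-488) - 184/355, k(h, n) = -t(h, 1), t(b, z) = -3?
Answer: 2720213580249/30012097600 ≈ 90.637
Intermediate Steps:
k(h, n) = 3 (k(h, n) = -1*(-3) = 3)
x = -1649307/173240 (x = -9 + ((4 - 1*3)/(-488) - 184/355) = -9 + ((4 - 3)*(-1/488) - 184*1/355) = -9 + (1*(-1/488) - 184/355) = -9 + (-1/488 - 184/355) = -9 - 90147/173240 = -1649307/173240 ≈ -9.5204)
x² = (-1649307/173240)² = 2720213580249/30012097600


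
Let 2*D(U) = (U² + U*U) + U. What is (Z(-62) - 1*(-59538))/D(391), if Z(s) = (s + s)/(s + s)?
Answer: 119078/306153 ≈ 0.38895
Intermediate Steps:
Z(s) = 1 (Z(s) = (2*s)/((2*s)) = (2*s)*(1/(2*s)) = 1)
D(U) = U² + U/2 (D(U) = ((U² + U*U) + U)/2 = ((U² + U²) + U)/2 = (2*U² + U)/2 = (U + 2*U²)/2 = U² + U/2)
(Z(-62) - 1*(-59538))/D(391) = (1 - 1*(-59538))/((391*(½ + 391))) = (1 + 59538)/((391*(783/2))) = 59539/(306153/2) = 59539*(2/306153) = 119078/306153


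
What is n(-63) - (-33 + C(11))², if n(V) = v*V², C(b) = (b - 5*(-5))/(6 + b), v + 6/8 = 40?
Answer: 178982937/1156 ≈ 1.5483e+5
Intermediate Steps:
v = 157/4 (v = -¾ + 40 = 157/4 ≈ 39.250)
C(b) = (25 + b)/(6 + b) (C(b) = (b + 25)/(6 + b) = (25 + b)/(6 + b))
n(V) = 157*V²/4
n(-63) - (-33 + C(11))² = (157/4)*(-63)² - (-33 + (25 + 11)/(6 + 11))² = (157/4)*3969 - (-33 + 36/17)² = 623133/4 - (-33 + (1/17)*36)² = 623133/4 - (-33 + 36/17)² = 623133/4 - (-525/17)² = 623133/4 - 1*275625/289 = 623133/4 - 275625/289 = 178982937/1156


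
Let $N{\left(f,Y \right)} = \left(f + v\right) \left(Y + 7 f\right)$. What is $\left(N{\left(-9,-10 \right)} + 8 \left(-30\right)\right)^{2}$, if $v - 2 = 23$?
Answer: $1982464$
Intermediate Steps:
$v = 25$ ($v = 2 + 23 = 25$)
$N{\left(f,Y \right)} = \left(25 + f\right) \left(Y + 7 f\right)$ ($N{\left(f,Y \right)} = \left(f + 25\right) \left(Y + 7 f\right) = \left(25 + f\right) \left(Y + 7 f\right)$)
$\left(N{\left(-9,-10 \right)} + 8 \left(-30\right)\right)^{2} = \left(\left(7 \left(-9\right)^{2} + 25 \left(-10\right) + 175 \left(-9\right) - -90\right) + 8 \left(-30\right)\right)^{2} = \left(\left(7 \cdot 81 - 250 - 1575 + 90\right) - 240\right)^{2} = \left(\left(567 - 250 - 1575 + 90\right) - 240\right)^{2} = \left(-1168 - 240\right)^{2} = \left(-1408\right)^{2} = 1982464$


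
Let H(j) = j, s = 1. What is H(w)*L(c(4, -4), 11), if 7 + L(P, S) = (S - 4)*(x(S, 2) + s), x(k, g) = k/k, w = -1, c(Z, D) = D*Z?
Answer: -7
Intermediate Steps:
x(k, g) = 1
L(P, S) = -15 + 2*S (L(P, S) = -7 + (S - 4)*(1 + 1) = -7 + (-4 + S)*2 = -7 + (-8 + 2*S) = -15 + 2*S)
H(w)*L(c(4, -4), 11) = -(-15 + 2*11) = -(-15 + 22) = -1*7 = -7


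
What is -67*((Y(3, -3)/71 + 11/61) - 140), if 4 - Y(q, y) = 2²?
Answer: 571443/61 ≈ 9367.9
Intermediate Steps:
Y(q, y) = 0 (Y(q, y) = 4 - 1*2² = 4 - 1*4 = 4 - 4 = 0)
-67*((Y(3, -3)/71 + 11/61) - 140) = -67*((0/71 + 11/61) - 140) = -67*((0*(1/71) + 11*(1/61)) - 140) = -67*((0 + 11/61) - 140) = -67*(11/61 - 140) = -67*(-8529/61) = 571443/61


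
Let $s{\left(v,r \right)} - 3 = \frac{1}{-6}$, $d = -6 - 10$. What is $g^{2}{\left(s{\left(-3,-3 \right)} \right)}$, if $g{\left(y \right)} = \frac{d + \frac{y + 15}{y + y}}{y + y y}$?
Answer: $\frac{116964}{83521} \approx 1.4004$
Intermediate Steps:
$d = -16$ ($d = -6 - 10 = -16$)
$s{\left(v,r \right)} = \frac{17}{6}$ ($s{\left(v,r \right)} = 3 + \frac{1}{-6} = 3 - \frac{1}{6} = \frac{17}{6}$)
$g{\left(y \right)} = \frac{-16 + \frac{15 + y}{2 y}}{y + y^{2}}$ ($g{\left(y \right)} = \frac{-16 + \frac{y + 15}{y + y}}{y + y y} = \frac{-16 + \frac{15 + y}{2 y}}{y + y^{2}}$)
$g^{2}{\left(s{\left(-3,-3 \right)} \right)} = \left(\frac{15 - \frac{527}{6}}{2 \cdot \frac{289}{36} \left(1 + \frac{17}{6}\right)}\right)^{2} = \left(\frac{1}{2} \cdot \frac{36}{289} \frac{1}{\frac{23}{6}} \left(15 - \frac{527}{6}\right)\right)^{2} = \left(\frac{1}{2} \cdot \frac{36}{289} \cdot \frac{6}{23} \left(- \frac{437}{6}\right)\right)^{2} = \left(- \frac{342}{289}\right)^{2} = \frac{116964}{83521}$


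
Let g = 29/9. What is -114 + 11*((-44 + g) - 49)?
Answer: -9914/9 ≈ -1101.6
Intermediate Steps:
g = 29/9 (g = 29*(⅑) = 29/9 ≈ 3.2222)
-114 + 11*((-44 + g) - 49) = -114 + 11*((-44 + 29/9) - 49) = -114 + 11*(-367/9 - 49) = -114 + 11*(-808/9) = -114 - 8888/9 = -9914/9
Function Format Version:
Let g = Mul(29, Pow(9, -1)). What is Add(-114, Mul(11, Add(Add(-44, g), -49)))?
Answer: Rational(-9914, 9) ≈ -1101.6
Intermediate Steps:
g = Rational(29, 9) (g = Mul(29, Rational(1, 9)) = Rational(29, 9) ≈ 3.2222)
Add(-114, Mul(11, Add(Add(-44, g), -49))) = Add(-114, Mul(11, Add(Add(-44, Rational(29, 9)), -49))) = Add(-114, Mul(11, Add(Rational(-367, 9), -49))) = Add(-114, Mul(11, Rational(-808, 9))) = Add(-114, Rational(-8888, 9)) = Rational(-9914, 9)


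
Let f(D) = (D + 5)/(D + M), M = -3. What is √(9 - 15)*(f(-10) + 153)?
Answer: 1994*I*√6/13 ≈ 375.71*I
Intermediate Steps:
f(D) = (5 + D)/(-3 + D) (f(D) = (D + 5)/(D - 3) = (5 + D)/(-3 + D))
√(9 - 15)*(f(-10) + 153) = √(9 - 15)*((5 - 10)/(-3 - 10) + 153) = √(-6)*(-5/(-13) + 153) = (I*√6)*(-1/13*(-5) + 153) = (I*√6)*(5/13 + 153) = (I*√6)*(1994/13) = 1994*I*√6/13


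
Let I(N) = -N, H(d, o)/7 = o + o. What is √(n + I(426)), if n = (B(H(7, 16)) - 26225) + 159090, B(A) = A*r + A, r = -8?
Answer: √130871 ≈ 361.76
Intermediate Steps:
H(d, o) = 14*o (H(d, o) = 7*(o + o) = 7*(2*o) = 14*o)
B(A) = -7*A (B(A) = A*(-8) + A = -8*A + A = -7*A)
n = 131297 (n = (-98*16 - 26225) + 159090 = (-7*224 - 26225) + 159090 = (-1568 - 26225) + 159090 = -27793 + 159090 = 131297)
√(n + I(426)) = √(131297 - 1*426) = √(131297 - 426) = √130871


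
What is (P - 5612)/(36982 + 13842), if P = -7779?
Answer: -13391/50824 ≈ -0.26348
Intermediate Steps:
(P - 5612)/(36982 + 13842) = (-7779 - 5612)/(36982 + 13842) = -13391/50824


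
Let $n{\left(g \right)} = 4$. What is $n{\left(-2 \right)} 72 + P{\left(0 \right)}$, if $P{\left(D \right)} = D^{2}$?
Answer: $288$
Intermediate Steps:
$n{\left(-2 \right)} 72 + P{\left(0 \right)} = 4 \cdot 72 + 0^{2} = 288 + 0 = 288$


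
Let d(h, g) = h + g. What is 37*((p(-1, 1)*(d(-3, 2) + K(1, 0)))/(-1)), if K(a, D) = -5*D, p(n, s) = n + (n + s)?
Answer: -37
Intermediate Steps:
p(n, s) = s + 2*n
d(h, g) = g + h
37*((p(-1, 1)*(d(-3, 2) + K(1, 0)))/(-1)) = 37*(((1 + 2*(-1))*((2 - 3) - 5*0))/(-1)) = 37*(((1 - 2)*(-1 + 0))*(-1)) = 37*(-1*(-1)*(-1)) = 37*(1*(-1)) = 37*(-1) = -37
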